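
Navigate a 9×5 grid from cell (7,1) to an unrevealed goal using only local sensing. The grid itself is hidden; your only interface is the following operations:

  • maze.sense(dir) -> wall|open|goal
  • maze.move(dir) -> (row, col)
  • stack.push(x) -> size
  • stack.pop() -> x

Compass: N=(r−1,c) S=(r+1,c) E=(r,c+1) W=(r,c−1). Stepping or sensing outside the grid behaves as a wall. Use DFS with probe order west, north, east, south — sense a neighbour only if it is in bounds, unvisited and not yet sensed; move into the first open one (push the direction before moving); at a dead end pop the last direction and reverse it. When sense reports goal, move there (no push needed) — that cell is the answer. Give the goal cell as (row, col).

Do: maze.sense[dir: west]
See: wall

Do: maze.sense[dir: north]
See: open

Do: stack.push[x: north]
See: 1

Do: maze.move[dir: north]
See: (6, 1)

Do: maze.sense[dir: west]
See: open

Do: stack.push[x: west]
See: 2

Do: maze.move[dir: west]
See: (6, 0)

Do: maze.sense[dir: north]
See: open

Do: stack.push[x: north]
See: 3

Do: maze.move[dir: north]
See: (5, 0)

Do: maze.sense[dir: north]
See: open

Do: stack.push[x: north]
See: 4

Do: maze.move[dir: north]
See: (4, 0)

Do: maze.sense[dir: north]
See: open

Do: stack.push[x: north]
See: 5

Do: maze.move[dir: north]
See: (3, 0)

Do: maze.sense[dir: north]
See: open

Do: stack.push[x: north]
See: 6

Do: maze.move[dir: north]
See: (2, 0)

Do: maze.sense[dir: north]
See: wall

Do: maze.sense[dir: east]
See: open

Do: stack.push[x: east]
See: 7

Do: maze.move[dir: east]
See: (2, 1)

Do: maze.sense[dir: north]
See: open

Do: stack.push[x: north]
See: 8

Do: maze.move[dir: north]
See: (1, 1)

Do: maze.sense[dir: north]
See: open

Do: stack.push[x: north]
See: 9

Do: maze.move[dir: north]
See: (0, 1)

Do: maze.sense[dir: west]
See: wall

Do: maze.sense[dir: east]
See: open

Do: stack.push[x: east]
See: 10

Do: maze.move[dir: east]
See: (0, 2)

Do: maze.sense[dir: east]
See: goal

Do: maze.move[dir: east]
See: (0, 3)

Answer: (0, 3)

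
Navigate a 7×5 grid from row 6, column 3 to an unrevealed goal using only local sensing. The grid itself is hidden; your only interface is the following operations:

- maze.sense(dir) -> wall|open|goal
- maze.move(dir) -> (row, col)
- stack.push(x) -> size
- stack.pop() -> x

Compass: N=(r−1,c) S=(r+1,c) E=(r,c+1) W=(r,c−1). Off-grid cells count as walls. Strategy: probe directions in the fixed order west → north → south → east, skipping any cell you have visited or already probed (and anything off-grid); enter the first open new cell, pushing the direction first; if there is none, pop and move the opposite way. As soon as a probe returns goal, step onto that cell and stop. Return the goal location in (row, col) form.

I use sense(dir='west'), which returns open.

I invoke push(x='west'), giving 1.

Using move(dir='west'), which returns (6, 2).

I try sense(dir='west'), which returns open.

I invoke push(x='west'), → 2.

Next I call move(dir='west'), yielding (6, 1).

Invoking sense(dir='west'), → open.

I use push(x='west'), giving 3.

I run move(dir='west'), : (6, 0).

I invoke sense(dir='north'), and observe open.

Next I call push(x='north'), : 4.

Using move(dir='north'), yielding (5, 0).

I run sense(dir='north'), which returns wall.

Calling sense(dir='east'), : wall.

Invoking pop, and see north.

Now I run move(dir='south'), yielding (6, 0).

I try pop, → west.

Now I run move(dir='east'), giving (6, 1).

Next I call pop, : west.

Then move(dir='east'), which returns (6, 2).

I use sense(dir='north'), and see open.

Using push(x='north'), yielding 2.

Calling move(dir='north'), — result: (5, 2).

Using sense(dir='north'), which returns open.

I call push(x='north'), : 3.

I try move(dir='north'), and see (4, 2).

Then sense(dir='west'), which returns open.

I try push(x='west'), and observe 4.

I run move(dir='west'), and get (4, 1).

I run sense(dir='north'), and observe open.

Using push(x='north'), → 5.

I run move(dir='north'), yielding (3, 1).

I try sense(dir='west'), → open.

I invoke push(x='west'), and observe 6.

Then move(dir='west'), and see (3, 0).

I try sense(dir='north'), : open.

Using push(x='north'), — result: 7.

I call move(dir='north'), giving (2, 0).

Using sense(dir='north'), and observe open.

I use push(x='north'), giving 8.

I call move(dir='north'), giving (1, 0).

I call sense(dir='north'), giving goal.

Calling move(dir='north'), and get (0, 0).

Answer: (0, 0)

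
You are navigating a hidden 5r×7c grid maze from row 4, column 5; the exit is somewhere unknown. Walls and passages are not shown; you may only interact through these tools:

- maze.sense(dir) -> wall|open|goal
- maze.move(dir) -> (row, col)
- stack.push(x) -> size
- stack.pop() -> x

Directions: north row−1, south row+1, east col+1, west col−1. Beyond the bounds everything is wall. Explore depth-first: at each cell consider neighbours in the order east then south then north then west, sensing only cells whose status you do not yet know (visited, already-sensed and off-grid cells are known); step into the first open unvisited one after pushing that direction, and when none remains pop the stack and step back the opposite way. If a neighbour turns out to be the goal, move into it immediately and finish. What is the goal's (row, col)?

> sense dir=east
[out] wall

> sense dir=north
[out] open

> push x=north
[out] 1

> move dir=north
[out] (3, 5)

> sense dir=east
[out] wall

> sense dir=north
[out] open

> push x=north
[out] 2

> move dir=north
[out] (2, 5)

> sense dir=east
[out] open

> push x=east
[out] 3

> move dir=east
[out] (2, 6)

> sense dir=north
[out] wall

> pop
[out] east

> move dir=west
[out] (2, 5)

> sense dir=north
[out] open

> push x=north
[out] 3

> move dir=north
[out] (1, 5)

> sense dir=north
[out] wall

> sense dir=west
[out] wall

> pop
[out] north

> move dir=south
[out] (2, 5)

> sense dir=west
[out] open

> push x=west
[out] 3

> move dir=west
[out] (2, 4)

> sense dir=south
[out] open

> push x=south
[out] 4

> move dir=south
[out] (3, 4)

> sense dir=south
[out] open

> push x=south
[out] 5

> move dir=south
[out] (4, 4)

> sense dir=west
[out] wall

> pop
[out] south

> move dir=north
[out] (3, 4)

> sense dir=west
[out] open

> push x=west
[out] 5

> move dir=west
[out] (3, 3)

> sense dir=north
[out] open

> push x=north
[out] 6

> move dir=north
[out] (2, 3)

> sense dir=north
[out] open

> push x=north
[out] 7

> move dir=north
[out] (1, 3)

> sense dir=north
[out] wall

> sense dir=west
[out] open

> push x=west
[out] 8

> move dir=west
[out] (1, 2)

> sense dir=south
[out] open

> push x=south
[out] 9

> move dir=south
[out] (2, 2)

> sense dir=south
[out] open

> push x=south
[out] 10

> move dir=south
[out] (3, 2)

> sense dir=south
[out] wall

> sense dir=west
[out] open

> push x=west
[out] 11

> move dir=west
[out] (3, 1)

> sense dir=south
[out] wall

> sense dir=north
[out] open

> push x=north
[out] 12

> move dir=north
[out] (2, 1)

> sense dir=north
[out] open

> push x=north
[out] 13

> move dir=north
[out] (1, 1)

> sense dir=north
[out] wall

> sense dir=west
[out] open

> push x=west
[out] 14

> move dir=west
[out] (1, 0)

> sense dir=south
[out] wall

> sense dir=north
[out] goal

> move dir=north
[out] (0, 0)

Answer: (0, 0)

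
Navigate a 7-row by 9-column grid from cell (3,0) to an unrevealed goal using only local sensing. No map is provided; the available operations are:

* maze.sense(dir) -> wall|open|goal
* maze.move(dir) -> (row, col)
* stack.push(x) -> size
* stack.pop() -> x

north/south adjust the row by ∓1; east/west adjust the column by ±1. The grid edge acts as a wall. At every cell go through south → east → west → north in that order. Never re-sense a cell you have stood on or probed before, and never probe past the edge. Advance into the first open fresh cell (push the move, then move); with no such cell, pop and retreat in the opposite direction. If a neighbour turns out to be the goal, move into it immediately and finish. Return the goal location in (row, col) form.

Act: sense[dir: south]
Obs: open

Act: push[x: south]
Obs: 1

Act: move[dir: south]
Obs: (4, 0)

Act: sense[dir: south]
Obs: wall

Act: sense[dir: east]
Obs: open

Act: push[x: east]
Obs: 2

Act: move[dir: east]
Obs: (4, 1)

Act: sense[dir: south]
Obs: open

Act: push[x: south]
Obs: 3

Act: move[dir: south]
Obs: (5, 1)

Act: sense[dir: south]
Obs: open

Act: push[x: south]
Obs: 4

Act: move[dir: south]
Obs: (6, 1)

Act: sense[dir: east]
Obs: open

Act: push[x: east]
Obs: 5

Act: move[dir: east]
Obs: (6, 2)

Act: sense[dir: east]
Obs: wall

Act: sense[dir: north]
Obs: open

Act: push[x: north]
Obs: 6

Act: move[dir: north]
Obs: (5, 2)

Act: sense[dir: east]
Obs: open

Act: push[x: east]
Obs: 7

Act: move[dir: east]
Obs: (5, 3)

Act: sense[dir: east]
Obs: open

Act: push[x: east]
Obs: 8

Act: move[dir: east]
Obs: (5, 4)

Act: sense[dir: south]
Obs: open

Act: push[x: south]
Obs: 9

Act: move[dir: south]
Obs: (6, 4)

Act: sense[dir: east]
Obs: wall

Act: pop[]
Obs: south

Act: move[dir: north]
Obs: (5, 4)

Act: sense[dir: east]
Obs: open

Act: push[x: east]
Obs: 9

Act: move[dir: east]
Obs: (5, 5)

Act: sense[dir: east]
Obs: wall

Act: sense[dir: north]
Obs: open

Act: push[x: north]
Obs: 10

Act: move[dir: north]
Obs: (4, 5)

Act: sense[dir: east]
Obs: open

Act: push[x: east]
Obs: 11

Act: move[dir: east]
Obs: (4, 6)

Act: sense[dir: east]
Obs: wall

Act: sense[dir: north]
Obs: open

Act: push[x: north]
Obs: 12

Act: move[dir: north]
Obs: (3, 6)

Act: sense[dir: east]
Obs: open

Act: push[x: east]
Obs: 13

Act: move[dir: east]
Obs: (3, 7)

Act: sense[dir: east]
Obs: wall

Act: sense[dir: north]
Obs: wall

Act: pop[]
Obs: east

Act: move[dir: west]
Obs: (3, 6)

Act: sense[dir: west]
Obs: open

Act: push[x: west]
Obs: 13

Act: move[dir: west]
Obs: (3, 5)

Act: sense[dir: west]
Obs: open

Act: push[x: west]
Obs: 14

Act: move[dir: west]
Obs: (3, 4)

Act: sense[dir: south]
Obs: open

Act: push[x: south]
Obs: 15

Act: move[dir: south]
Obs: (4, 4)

Act: sense[dir: west]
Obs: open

Act: push[x: west]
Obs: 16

Act: move[dir: west]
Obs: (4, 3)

Act: sense[dir: west]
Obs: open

Act: push[x: west]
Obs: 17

Act: move[dir: west]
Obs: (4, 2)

Act: sense[dir: north]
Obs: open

Act: push[x: north]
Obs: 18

Act: move[dir: north]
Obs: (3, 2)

Act: sense[dir: east]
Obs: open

Act: push[x: east]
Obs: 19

Act: move[dir: east]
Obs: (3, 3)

Act: sense[dir: north]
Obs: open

Act: push[x: north]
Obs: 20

Act: move[dir: north]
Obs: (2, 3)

Act: sense[dir: east]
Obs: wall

Act: sense[dir: west]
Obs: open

Act: push[x: west]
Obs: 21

Act: move[dir: west]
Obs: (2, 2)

Act: sense[dir: west]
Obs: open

Act: push[x: west]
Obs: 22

Act: move[dir: west]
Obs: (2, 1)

Act: sense[dir: south]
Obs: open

Act: push[x: south]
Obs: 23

Act: move[dir: south]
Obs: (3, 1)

Act: pop[]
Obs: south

Act: move[dir: north]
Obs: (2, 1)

Act: sense[dir: west]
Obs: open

Act: push[x: west]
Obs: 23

Act: move[dir: west]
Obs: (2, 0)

Act: sense[dir: north]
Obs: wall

Act: pop[]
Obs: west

Act: move[dir: east]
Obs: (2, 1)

Act: sense[dir: north]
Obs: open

Act: push[x: north]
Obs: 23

Act: move[dir: north]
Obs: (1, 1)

Act: sense[dir: east]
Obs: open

Act: push[x: east]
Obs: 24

Act: move[dir: east]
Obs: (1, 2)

Act: sense[dir: east]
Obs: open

Act: push[x: east]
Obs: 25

Act: move[dir: east]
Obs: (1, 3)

Act: sense[dir: east]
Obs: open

Act: push[x: east]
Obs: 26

Act: move[dir: east]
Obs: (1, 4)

Act: sense[dir: east]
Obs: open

Act: push[x: east]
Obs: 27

Act: move[dir: east]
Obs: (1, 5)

Act: sense[dir: south]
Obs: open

Act: push[x: south]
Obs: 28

Act: move[dir: south]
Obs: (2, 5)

Act: sense[dir: east]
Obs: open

Act: push[x: east]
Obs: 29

Act: move[dir: east]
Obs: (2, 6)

Act: sense[dir: north]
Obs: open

Act: push[x: north]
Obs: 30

Act: move[dir: north]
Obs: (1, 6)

Act: sense[dir: east]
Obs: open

Act: push[x: east]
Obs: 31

Act: move[dir: east]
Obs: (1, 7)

Act: sense[dir: east]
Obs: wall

Act: sense[dir: north]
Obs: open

Act: push[x: north]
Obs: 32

Act: move[dir: north]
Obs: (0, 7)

Act: sense[dir: east]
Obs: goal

Act: move[dir: east]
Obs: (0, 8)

Answer: (0, 8)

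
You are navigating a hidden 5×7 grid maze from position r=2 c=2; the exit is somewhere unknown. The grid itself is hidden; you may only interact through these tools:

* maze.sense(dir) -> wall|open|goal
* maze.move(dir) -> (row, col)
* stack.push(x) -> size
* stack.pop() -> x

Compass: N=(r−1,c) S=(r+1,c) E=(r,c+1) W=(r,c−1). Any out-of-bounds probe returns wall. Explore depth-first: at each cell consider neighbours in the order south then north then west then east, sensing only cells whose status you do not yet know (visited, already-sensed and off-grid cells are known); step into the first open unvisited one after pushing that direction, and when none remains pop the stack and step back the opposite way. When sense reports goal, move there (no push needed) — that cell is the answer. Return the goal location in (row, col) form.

Calling maze.sense(dir=south), and get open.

Calling stack.push(x=south), → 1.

Invoking maze.move(dir=south), and observe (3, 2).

I use maze.sense(dir=south), yielding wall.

I run maze.sense(dir=west), — result: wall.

I try maze.sense(dir=east), and get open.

Now I run stack.push(x=east), — result: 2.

I invoke maze.move(dir=east), — result: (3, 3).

Now I run maze.sense(dir=south), — result: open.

I invoke stack.push(x=south), giving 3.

Now I run maze.move(dir=south), and get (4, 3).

I use maze.sense(dir=east), which returns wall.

Using stack.pop, and observe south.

I use maze.move(dir=north), and see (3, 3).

Now I run maze.sense(dir=north), and get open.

Invoking stack.push(x=north), and observe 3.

Using maze.move(dir=north), — result: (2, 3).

Using maze.sense(dir=north), : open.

Using stack.push(x=north), — result: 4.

I try maze.move(dir=north), yielding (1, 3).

I call maze.sense(dir=north), and see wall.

I run maze.sense(dir=west), yielding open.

Calling stack.push(x=west), which returns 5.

Using maze.move(dir=west), which returns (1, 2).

I call maze.sense(dir=north), — result: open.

I call stack.push(x=north), : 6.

I run maze.move(dir=north), and see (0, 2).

Then maze.sense(dir=west), → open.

Then stack.push(x=west), yielding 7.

Next I call maze.move(dir=west), and observe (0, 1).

I use maze.sense(dir=south), and observe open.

Now I run stack.push(x=south), : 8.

I run maze.move(dir=south), which returns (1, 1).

Now I run maze.sense(dir=south), : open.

I call stack.push(x=south), — result: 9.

I use maze.move(dir=south), — result: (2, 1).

I try maze.sense(dir=west), → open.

Next I call stack.push(x=west), and observe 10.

Using maze.move(dir=west), and observe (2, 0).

Next I call maze.sense(dir=south), : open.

Using stack.push(x=south), → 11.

Calling maze.move(dir=south), and observe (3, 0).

Now I run maze.sense(dir=south), giving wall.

Now I run stack.pop(), and get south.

I invoke maze.move(dir=north), which returns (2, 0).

Calling maze.sense(dir=north), and observe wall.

Invoking stack.pop, — result: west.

I try maze.move(dir=east), — result: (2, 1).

Now I run stack.pop, yielding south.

Calling maze.move(dir=north), and get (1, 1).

Using stack.pop, and get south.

Now I run maze.move(dir=north), and get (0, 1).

Next I call maze.sense(dir=west), giving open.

Next I call stack.push(x=west), giving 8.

Then maze.move(dir=west), which returns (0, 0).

I run stack.pop(), which returns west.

Now I run maze.move(dir=east), : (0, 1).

Calling stack.pop(), yielding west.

Invoking maze.move(dir=east), giving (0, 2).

I use stack.pop, which returns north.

I run maze.move(dir=south), which returns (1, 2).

I invoke stack.pop, giving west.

Next I call maze.move(dir=east), — result: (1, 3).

I use maze.sense(dir=east), giving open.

Invoking stack.push(x=east), and see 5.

Invoking maze.move(dir=east), and observe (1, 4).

I invoke maze.sense(dir=south), and see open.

Using stack.push(x=south), giving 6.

Next I call maze.move(dir=south), and get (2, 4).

I call maze.sense(dir=south), giving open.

Calling stack.push(x=south), which returns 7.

Now I run maze.move(dir=south), : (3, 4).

Invoking maze.sense(dir=east), : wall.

Using stack.pop(), giving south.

Now I run maze.move(dir=north), and observe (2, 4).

Then maze.sense(dir=east), giving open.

I call stack.push(x=east), yielding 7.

I invoke maze.move(dir=east), and observe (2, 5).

Using maze.sense(dir=north), yielding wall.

Then maze.sense(dir=east), and observe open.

Now I run stack.push(x=east), and see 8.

I invoke maze.move(dir=east), and see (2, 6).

Using maze.sense(dir=south), and see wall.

Using maze.sense(dir=north), and observe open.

I run stack.push(x=north), and get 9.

I invoke maze.move(dir=north), and see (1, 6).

Using maze.sense(dir=north), and observe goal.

Then maze.move(dir=north), → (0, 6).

Answer: (0, 6)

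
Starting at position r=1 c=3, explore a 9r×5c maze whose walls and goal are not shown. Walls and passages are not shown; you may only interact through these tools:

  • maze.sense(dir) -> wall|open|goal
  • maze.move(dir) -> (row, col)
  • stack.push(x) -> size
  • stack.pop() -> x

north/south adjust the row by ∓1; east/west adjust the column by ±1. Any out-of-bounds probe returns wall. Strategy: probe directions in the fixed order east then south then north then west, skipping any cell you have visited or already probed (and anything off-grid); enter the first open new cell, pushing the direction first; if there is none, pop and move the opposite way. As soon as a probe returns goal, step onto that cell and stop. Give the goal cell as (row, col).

;; 1. maze.sense(east) -> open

;; 2. stack.push(east) -> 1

;; 3. maze.move(east) -> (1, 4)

;; 4. maze.sense(south) -> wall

;; 5. maze.sense(north) -> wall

;; 6. stack.pop() -> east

;; 7. maze.move(west) -> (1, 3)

;; 8. maze.sense(south) -> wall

;; 9. maze.sense(north) -> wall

;; 10. maze.sense(west) -> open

;; 11. stack.push(west) -> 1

;; 12. maze.move(west) -> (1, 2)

;; 13. maze.sense(south) -> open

;; 14. stack.push(south) -> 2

;; 15. maze.move(south) -> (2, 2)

;; 16. maze.sense(south) -> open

;; 17. stack.push(south) -> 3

;; 18. maze.move(south) -> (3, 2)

;; 19. maze.sense(east) -> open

;; 20. stack.push(east) -> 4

;; 21. maze.move(east) -> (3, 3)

;; 22. maze.sense(east) -> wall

;; 23. maze.sense(south) -> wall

;; 24. stack.pop() -> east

;; 25. maze.move(west) -> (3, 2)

;; 26. maze.sense(south) -> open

;; 27. stack.push(south) -> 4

;; 28. maze.move(south) -> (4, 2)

;; 29. maze.sense(south) -> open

;; 30. stack.push(south) -> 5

;; 31. maze.move(south) -> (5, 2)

;; 32. maze.sense(east) -> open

;; 33. stack.push(east) -> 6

;; 34. maze.move(east) -> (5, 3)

;; 35. maze.sense(east) -> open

;; 36. stack.push(east) -> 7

;; 37. maze.move(east) -> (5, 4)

;; 38. maze.sense(south) -> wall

;; 39. maze.sense(north) -> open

;; 40. stack.push(north) -> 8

;; 41. maze.move(north) -> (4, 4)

;; 42. stack.pop() -> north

;; 43. maze.move(south) -> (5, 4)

;; 44. stack.pop() -> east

;; 45. maze.move(west) -> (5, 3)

;; 46. maze.sense(south) -> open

;; 47. stack.push(south) -> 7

;; 48. maze.move(south) -> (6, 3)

;; 49. maze.sense(south) -> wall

;; 50. maze.sense(west) -> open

;; 51. stack.push(west) -> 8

;; 52. maze.move(west) -> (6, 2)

;; 53. maze.sense(south) -> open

;; 54. stack.push(south) -> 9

;; 55. maze.move(south) -> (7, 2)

;; 56. maze.sense(south) -> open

;; 57. stack.push(south) -> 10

;; 58. maze.move(south) -> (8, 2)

;; 59. maze.sense(east) -> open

;; 60. stack.push(east) -> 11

;; 61. maze.move(east) -> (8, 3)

;; 62. maze.sense(east) -> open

;; 63. stack.push(east) -> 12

;; 64. maze.move(east) -> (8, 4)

;; 65. maze.sense(north) -> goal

;; 66. maze.move(north) -> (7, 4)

Answer: (7, 4)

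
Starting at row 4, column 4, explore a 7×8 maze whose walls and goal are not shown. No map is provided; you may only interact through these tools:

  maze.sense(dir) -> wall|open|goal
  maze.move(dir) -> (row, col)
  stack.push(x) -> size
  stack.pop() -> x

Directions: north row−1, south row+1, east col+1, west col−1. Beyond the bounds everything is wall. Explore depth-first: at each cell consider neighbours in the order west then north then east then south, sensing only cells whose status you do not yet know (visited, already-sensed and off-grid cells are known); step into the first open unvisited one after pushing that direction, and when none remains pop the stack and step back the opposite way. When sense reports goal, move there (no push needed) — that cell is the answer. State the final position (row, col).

Act: sense[dir=west]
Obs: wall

Act: sense[dir=north]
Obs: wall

Act: sense[dir=east]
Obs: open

Act: push[x=east]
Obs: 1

Act: move[dir=east]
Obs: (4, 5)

Act: sense[dir=north]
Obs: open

Act: push[x=north]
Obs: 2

Act: move[dir=north]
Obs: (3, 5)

Act: sense[dir=north]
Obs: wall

Act: sense[dir=east]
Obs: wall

Act: pop[]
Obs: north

Act: move[dir=south]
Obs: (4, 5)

Act: sense[dir=east]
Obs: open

Act: push[x=east]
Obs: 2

Act: move[dir=east]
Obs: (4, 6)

Act: sense[dir=east]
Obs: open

Act: push[x=east]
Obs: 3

Act: move[dir=east]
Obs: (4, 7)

Act: sense[dir=north]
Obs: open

Act: push[x=north]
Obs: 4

Act: move[dir=north]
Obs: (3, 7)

Act: sense[dir=north]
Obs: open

Act: push[x=north]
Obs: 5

Act: move[dir=north]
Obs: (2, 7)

Act: sense[dir=west]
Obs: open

Act: push[x=west]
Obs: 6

Act: move[dir=west]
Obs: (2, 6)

Act: sense[dir=north]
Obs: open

Act: push[x=north]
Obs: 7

Act: move[dir=north]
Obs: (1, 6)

Act: sense[dir=west]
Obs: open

Act: push[x=west]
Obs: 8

Act: move[dir=west]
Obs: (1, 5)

Act: sense[dir=west]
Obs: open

Act: push[x=west]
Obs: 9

Act: move[dir=west]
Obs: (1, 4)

Act: sense[dir=west]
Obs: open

Act: push[x=west]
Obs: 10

Act: move[dir=west]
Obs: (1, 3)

Act: sense[dir=west]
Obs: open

Act: push[x=west]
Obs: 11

Act: move[dir=west]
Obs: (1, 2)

Act: sense[dir=west]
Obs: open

Act: push[x=west]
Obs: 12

Act: move[dir=west]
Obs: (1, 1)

Act: sense[dir=west]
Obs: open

Act: push[x=west]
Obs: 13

Act: move[dir=west]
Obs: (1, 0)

Act: sense[dir=north]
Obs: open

Act: push[x=north]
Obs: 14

Act: move[dir=north]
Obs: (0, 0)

Act: sense[dir=east]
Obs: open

Act: push[x=east]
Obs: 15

Act: move[dir=east]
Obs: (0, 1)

Act: sense[dir=east]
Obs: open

Act: push[x=east]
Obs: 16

Act: move[dir=east]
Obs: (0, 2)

Act: sense[dir=east]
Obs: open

Act: push[x=east]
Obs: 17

Act: move[dir=east]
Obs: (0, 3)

Act: sense[dir=east]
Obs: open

Act: push[x=east]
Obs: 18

Act: move[dir=east]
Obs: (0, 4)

Act: sense[dir=east]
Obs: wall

Act: pop[]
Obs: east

Act: move[dir=west]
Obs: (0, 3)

Act: pop[]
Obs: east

Act: move[dir=west]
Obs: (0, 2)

Act: pop[]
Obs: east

Act: move[dir=west]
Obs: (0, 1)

Act: pop[]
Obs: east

Act: move[dir=west]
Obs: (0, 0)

Act: pop[]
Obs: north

Act: move[dir=south]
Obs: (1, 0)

Act: sense[dir=south]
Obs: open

Act: push[x=south]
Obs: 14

Act: move[dir=south]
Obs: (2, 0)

Act: sense[dir=east]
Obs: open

Act: push[x=east]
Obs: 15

Act: move[dir=east]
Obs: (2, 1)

Act: sense[dir=east]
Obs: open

Act: push[x=east]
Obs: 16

Act: move[dir=east]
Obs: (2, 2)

Act: sense[dir=east]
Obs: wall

Act: sense[dir=south]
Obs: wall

Act: pop[]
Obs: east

Act: move[dir=west]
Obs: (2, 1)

Act: sense[dir=south]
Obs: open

Act: push[x=south]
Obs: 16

Act: move[dir=south]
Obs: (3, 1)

Act: sense[dir=west]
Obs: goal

Act: move[dir=west]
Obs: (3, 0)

Answer: (3, 0)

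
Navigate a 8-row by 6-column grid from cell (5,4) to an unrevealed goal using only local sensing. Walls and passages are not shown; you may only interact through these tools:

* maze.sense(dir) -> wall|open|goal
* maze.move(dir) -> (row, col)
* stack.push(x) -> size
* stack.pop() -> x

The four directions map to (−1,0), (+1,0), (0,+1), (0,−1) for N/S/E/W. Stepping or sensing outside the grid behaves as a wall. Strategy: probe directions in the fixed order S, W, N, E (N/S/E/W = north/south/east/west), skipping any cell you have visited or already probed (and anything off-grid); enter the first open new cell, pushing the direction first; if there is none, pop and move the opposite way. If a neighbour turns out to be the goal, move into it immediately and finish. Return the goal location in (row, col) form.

Step: maze.sense[dir=south]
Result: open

Step: stack.push[x=south]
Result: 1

Step: maze.move[dir=south]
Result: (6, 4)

Step: maze.sense[dir=south]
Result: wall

Step: maze.sense[dir=west]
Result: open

Step: stack.push[x=west]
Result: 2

Step: maze.move[dir=west]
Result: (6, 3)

Step: maze.sense[dir=south]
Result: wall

Step: maze.sense[dir=west]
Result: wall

Step: maze.sense[dir=north]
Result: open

Step: stack.push[x=north]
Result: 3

Step: maze.move[dir=north]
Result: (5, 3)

Step: maze.sense[dir=west]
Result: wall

Step: maze.sense[dir=north]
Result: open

Step: stack.push[x=north]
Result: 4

Step: maze.move[dir=north]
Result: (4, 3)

Step: maze.sense[dir=west]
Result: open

Step: stack.push[x=west]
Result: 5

Step: maze.move[dir=west]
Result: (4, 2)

Step: maze.sense[dir=west]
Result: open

Step: stack.push[x=west]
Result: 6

Step: maze.move[dir=west]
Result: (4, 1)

Step: maze.sense[dir=south]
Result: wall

Step: maze.sense[dir=west]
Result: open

Step: stack.push[x=west]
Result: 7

Step: maze.move[dir=west]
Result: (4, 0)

Step: maze.sense[dir=south]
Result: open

Step: stack.push[x=south]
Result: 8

Step: maze.move[dir=south]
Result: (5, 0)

Step: maze.sense[dir=south]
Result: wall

Step: stack.pop[]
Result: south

Step: maze.move[dir=north]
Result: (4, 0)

Step: maze.sense[dir=north]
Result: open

Step: stack.push[x=north]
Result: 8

Step: maze.move[dir=north]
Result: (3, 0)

Step: maze.sense[dir=north]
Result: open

Step: stack.push[x=north]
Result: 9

Step: maze.move[dir=north]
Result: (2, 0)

Step: maze.sense[dir=north]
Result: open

Step: stack.push[x=north]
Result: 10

Step: maze.move[dir=north]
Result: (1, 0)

Step: maze.sense[dir=north]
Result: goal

Step: maze.move[dir=north]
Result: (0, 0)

Answer: (0, 0)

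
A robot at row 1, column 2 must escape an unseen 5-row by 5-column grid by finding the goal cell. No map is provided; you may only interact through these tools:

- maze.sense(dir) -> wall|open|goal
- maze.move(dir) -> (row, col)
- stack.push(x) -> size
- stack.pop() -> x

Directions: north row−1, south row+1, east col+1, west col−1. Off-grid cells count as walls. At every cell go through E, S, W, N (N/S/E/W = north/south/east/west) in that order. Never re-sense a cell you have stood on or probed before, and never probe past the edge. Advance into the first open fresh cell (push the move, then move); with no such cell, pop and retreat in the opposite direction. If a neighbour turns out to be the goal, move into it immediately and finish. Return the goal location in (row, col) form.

-- 1. maze.sense(dir='east') => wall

-- 2. maze.sense(dir='south') => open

-- 3. stack.push(x='south') => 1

-- 4. maze.move(dir='south') => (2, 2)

-- 5. maze.sense(dir='east') => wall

-- 6. maze.sense(dir='south') => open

-- 7. stack.push(x='south') => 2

-- 8. maze.move(dir='south') => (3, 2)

-- 9. maze.sense(dir='east') => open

-- 10. stack.push(x='east') => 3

-- 11. maze.move(dir='east') => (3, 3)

-- 12. maze.sense(dir='east') => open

-- 13. stack.push(x='east') => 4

-- 14. maze.move(dir='east') => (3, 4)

-- 15. maze.sense(dir='south') => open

-- 16. stack.push(x='south') => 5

-- 17. maze.move(dir='south') => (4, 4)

-- 18. maze.sense(dir='west') => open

-- 19. stack.push(x='west') => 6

-- 20. maze.move(dir='west') => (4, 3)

-- 21. maze.sense(dir='west') => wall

-- 22. stack.pop() => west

-- 23. maze.move(dir='east') => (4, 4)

-- 24. stack.pop() => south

-- 25. maze.move(dir='north') => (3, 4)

-- 26. maze.sense(dir='north') => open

-- 27. stack.push(x='north') => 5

-- 28. maze.move(dir='north') => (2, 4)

-- 29. maze.sense(dir='north') => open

-- 30. stack.push(x='north') => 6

-- 31. maze.move(dir='north') => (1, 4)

-- 32. maze.sense(dir='north') => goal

-- 33. maze.move(dir='north') => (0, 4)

Answer: (0, 4)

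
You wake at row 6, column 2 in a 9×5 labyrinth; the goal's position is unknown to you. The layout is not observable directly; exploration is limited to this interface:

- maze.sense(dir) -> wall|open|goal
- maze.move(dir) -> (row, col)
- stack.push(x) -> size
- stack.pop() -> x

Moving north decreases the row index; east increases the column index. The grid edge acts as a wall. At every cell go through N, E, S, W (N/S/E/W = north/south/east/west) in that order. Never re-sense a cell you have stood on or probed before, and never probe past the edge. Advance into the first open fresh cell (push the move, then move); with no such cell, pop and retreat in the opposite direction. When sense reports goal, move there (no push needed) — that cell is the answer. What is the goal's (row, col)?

! 1. maze.sense(dir='north') == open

! 2. stack.push(x='north') == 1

! 3. maze.move(dir='north') == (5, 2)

! 4. maze.sense(dir='north') == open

! 5. stack.push(x='north') == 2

! 6. maze.move(dir='north') == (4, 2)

! 7. maze.sense(dir='north') == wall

! 8. maze.sense(dir='east') == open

! 9. stack.push(x='east') == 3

! 10. maze.move(dir='east') == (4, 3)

! 11. maze.sense(dir='north') == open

! 12. stack.push(x='north') == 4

! 13. maze.move(dir='north') == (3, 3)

! 14. maze.sense(dir='north') == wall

! 15. maze.sense(dir='east') == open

! 16. stack.push(x='east') == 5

! 17. maze.move(dir='east') == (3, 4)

! 18. maze.sense(dir='north') == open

! 19. stack.push(x='north') == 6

! 20. maze.move(dir='north') == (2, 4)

! 21. maze.sense(dir='north') == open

! 22. stack.push(x='north') == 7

! 23. maze.move(dir='north') == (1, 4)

! 24. maze.sense(dir='north') == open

! 25. stack.push(x='north') == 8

! 26. maze.move(dir='north') == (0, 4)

! 27. maze.sense(dir='west') == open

! 28. stack.push(x='west') == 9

! 29. maze.move(dir='west') == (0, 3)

! 30. maze.sense(dir='south') == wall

! 31. maze.sense(dir='west') == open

! 32. stack.push(x='west') == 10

! 33. maze.move(dir='west') == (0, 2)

! 34. maze.sense(dir='south') == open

! 35. stack.push(x='south') == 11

! 36. maze.move(dir='south') == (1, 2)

! 37. maze.sense(dir='south') == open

! 38. stack.push(x='south') == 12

! 39. maze.move(dir='south') == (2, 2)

! 40. maze.sense(dir='west') == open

! 41. stack.push(x='west') == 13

! 42. maze.move(dir='west') == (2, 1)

! 43. maze.sense(dir='north') == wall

! 44. maze.sense(dir='south') == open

! 45. stack.push(x='south') == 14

! 46. maze.move(dir='south') == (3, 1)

! 47. maze.sense(dir='south') == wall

! 48. maze.sense(dir='west') == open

! 49. stack.push(x='west') == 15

! 50. maze.move(dir='west') == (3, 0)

! 51. maze.sense(dir='north') == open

! 52. stack.push(x='north') == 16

! 53. maze.move(dir='north') == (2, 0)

! 54. maze.sense(dir='north') == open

! 55. stack.push(x='north') == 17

! 56. maze.move(dir='north') == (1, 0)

! 57. maze.sense(dir='north') == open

! 58. stack.push(x='north') == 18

! 59. maze.move(dir='north') == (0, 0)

! 60. maze.sense(dir='east') == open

! 61. stack.push(x='east') == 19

! 62. maze.move(dir='east') == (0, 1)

! 63. stack.pop() == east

! 64. maze.move(dir='west') == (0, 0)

! 65. stack.pop() == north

! 66. maze.move(dir='south') == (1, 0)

! 67. stack.pop() == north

! 68. maze.move(dir='south') == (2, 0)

! 69. stack.pop() == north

! 70. maze.move(dir='south') == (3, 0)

! 71. maze.sense(dir='south') == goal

! 72. maze.move(dir='south') == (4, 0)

Answer: (4, 0)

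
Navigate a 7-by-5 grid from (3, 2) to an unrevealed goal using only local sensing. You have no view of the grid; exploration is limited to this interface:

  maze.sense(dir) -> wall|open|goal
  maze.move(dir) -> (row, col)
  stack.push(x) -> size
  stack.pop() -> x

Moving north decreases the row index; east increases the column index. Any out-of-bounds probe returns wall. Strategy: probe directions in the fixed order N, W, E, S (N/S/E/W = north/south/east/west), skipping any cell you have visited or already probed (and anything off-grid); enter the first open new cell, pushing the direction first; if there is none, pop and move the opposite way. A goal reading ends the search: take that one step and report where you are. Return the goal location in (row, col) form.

> maze.sense north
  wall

> maze.sense west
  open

> stack.push west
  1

> maze.move west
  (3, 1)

> maze.sense north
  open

> stack.push north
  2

> maze.move north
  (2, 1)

> maze.sense north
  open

> stack.push north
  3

> maze.move north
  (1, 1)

> maze.sense north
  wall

> maze.sense west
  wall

> maze.sense east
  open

> stack.push east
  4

> maze.move east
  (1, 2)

> maze.sense north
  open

> stack.push north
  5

> maze.move north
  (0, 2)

> maze.sense east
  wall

> stack.pop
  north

> maze.move south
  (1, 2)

> maze.sense east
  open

> stack.push east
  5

> maze.move east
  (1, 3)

> maze.sense east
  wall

> maze.sense south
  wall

> stack.pop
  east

> maze.move west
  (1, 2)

> stack.pop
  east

> maze.move west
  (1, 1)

> stack.pop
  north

> maze.move south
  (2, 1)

> maze.sense west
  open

> stack.push west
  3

> maze.move west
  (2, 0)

> maze.sense south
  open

> stack.push south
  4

> maze.move south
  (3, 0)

> maze.sense south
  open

> stack.push south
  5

> maze.move south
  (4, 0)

> maze.sense east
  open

> stack.push east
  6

> maze.move east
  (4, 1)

> maze.sense east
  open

> stack.push east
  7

> maze.move east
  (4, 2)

> maze.sense east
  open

> stack.push east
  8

> maze.move east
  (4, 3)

> maze.sense north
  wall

> maze.sense east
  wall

> maze.sense south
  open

> stack.push south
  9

> maze.move south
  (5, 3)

> maze.sense west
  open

> stack.push west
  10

> maze.move west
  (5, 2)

> maze.sense west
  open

> stack.push west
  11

> maze.move west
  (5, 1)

> maze.sense west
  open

> stack.push west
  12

> maze.move west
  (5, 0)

> maze.sense south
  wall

> stack.pop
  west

> maze.move east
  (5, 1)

> maze.sense south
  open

> stack.push south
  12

> maze.move south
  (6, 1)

> maze.sense east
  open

> stack.push east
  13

> maze.move east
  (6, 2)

> maze.sense east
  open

> stack.push east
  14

> maze.move east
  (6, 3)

> maze.sense east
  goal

> maze.move east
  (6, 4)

Answer: (6, 4)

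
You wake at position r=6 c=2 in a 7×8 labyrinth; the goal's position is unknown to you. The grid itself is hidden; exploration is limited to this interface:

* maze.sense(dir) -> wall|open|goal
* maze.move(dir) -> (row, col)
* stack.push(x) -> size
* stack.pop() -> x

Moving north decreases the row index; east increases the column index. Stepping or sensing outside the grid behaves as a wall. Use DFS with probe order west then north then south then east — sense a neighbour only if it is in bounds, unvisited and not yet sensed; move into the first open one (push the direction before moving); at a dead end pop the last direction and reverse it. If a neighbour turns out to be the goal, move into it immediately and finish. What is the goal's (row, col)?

Step: maze.sense[dir→west]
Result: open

Step: stack.push[x→west]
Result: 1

Step: maze.move[dir→west]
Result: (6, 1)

Step: maze.sense[dir→west]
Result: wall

Step: maze.sense[dir→north]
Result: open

Step: stack.push[x→north]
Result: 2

Step: maze.move[dir→north]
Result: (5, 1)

Step: maze.sense[dir→west]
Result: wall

Step: maze.sense[dir→north]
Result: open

Step: stack.push[x→north]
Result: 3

Step: maze.move[dir→north]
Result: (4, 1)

Step: maze.sense[dir→west]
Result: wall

Step: maze.sense[dir→north]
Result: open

Step: stack.push[x→north]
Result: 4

Step: maze.move[dir→north]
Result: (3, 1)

Step: maze.sense[dir→west]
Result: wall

Step: maze.sense[dir→north]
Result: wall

Step: maze.sense[dir→east]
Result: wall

Step: stack.pop[]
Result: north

Step: maze.move[dir→south]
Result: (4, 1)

Step: maze.sense[dir→east]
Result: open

Step: stack.push[x→east]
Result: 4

Step: maze.move[dir→east]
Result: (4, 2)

Step: maze.sense[dir→south]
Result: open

Step: stack.push[x→south]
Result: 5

Step: maze.move[dir→south]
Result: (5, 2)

Step: maze.sense[dir→east]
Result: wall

Step: stack.pop[]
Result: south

Step: maze.move[dir→north]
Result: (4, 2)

Step: maze.sense[dir→east]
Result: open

Step: stack.push[x→east]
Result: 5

Step: maze.move[dir→east]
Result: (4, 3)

Step: maze.sense[dir→north]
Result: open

Step: stack.push[x→north]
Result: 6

Step: maze.move[dir→north]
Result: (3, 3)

Step: maze.sense[dir→north]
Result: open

Step: stack.push[x→north]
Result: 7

Step: maze.move[dir→north]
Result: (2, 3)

Step: maze.sense[dir→west]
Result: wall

Step: maze.sense[dir→north]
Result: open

Step: stack.push[x→north]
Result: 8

Step: maze.move[dir→north]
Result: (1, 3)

Step: maze.sense[dir→west]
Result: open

Step: stack.push[x→west]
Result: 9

Step: maze.move[dir→west]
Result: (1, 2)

Step: maze.sense[dir→west]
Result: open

Step: stack.push[x→west]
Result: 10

Step: maze.move[dir→west]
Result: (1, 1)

Step: maze.sense[dir→west]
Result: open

Step: stack.push[x→west]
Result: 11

Step: maze.move[dir→west]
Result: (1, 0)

Step: maze.sense[dir→north]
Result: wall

Step: maze.sense[dir→south]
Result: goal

Step: maze.move[dir→south]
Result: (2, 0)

Answer: (2, 0)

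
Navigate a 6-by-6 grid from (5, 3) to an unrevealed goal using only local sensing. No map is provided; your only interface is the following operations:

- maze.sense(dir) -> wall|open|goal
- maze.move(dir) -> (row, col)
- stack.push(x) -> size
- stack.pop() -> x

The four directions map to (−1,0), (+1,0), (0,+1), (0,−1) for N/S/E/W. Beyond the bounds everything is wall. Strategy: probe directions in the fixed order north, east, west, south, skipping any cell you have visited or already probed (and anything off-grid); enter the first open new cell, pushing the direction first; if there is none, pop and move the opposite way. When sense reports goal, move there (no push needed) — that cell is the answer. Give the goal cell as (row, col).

Invoking maze.sense passing dir→north, → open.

Using stack.push passing x→north, and see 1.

Now I run maze.move passing dir→north, and see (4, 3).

Then maze.sense passing dir→north, and get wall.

Using maze.sense passing dir→east, : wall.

I run maze.sense passing dir→west, which returns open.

I try stack.push passing x→west, yielding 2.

I call maze.move passing dir→west, : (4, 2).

Now I run maze.sense passing dir→north, and see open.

Next I call stack.push passing x→north, and observe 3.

Now I run maze.move passing dir→north, which returns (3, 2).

I invoke maze.sense passing dir→north, and observe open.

Then stack.push passing x→north, and observe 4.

I use maze.move passing dir→north, and observe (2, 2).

I run maze.sense passing dir→north, : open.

I call stack.push passing x→north, : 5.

Next I call maze.move passing dir→north, : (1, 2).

I invoke maze.sense passing dir→north, : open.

Now I run stack.push passing x→north, yielding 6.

I call maze.move passing dir→north, yielding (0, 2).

I call maze.sense passing dir→east, and get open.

Now I run stack.push passing x→east, and see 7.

Then maze.move passing dir→east, : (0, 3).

Then maze.sense passing dir→east, and observe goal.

I use maze.move passing dir→east, : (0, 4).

Answer: (0, 4)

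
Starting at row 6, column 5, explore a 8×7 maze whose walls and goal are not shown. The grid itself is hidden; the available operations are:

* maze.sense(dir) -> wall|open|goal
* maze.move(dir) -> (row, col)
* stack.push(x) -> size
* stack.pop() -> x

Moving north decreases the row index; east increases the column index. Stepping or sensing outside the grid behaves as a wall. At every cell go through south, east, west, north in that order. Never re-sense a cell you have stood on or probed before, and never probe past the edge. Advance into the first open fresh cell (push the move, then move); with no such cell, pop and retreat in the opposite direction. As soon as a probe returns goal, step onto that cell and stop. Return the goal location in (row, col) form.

==> maze.sense(dir: south)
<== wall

==> maze.sense(dir: east)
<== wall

==> maze.sense(dir: west)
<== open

==> stack.push(x: west)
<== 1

==> maze.move(dir: west)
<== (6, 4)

==> maze.sense(dir: south)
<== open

==> stack.push(x: south)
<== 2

==> maze.move(dir: south)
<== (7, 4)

==> maze.sense(dir: west)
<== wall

==> stack.pop()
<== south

==> maze.move(dir: north)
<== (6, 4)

==> maze.sense(dir: west)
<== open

==> stack.push(x: west)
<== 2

==> maze.move(dir: west)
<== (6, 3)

==> maze.sense(dir: west)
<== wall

==> maze.sense(dir: north)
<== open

==> stack.push(x: north)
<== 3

==> maze.move(dir: north)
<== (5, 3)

==> maze.sense(dir: east)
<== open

==> stack.push(x: east)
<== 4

==> maze.move(dir: east)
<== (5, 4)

==> maze.sense(dir: east)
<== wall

==> maze.sense(dir: north)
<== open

==> stack.push(x: north)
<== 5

==> maze.move(dir: north)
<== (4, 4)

==> maze.sense(dir: east)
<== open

==> stack.push(x: east)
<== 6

==> maze.move(dir: east)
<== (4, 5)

==> maze.sense(dir: east)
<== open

==> stack.push(x: east)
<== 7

==> maze.move(dir: east)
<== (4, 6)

==> maze.sense(dir: south)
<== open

==> stack.push(x: south)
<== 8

==> maze.move(dir: south)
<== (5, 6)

==> stack.pop()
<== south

==> maze.move(dir: north)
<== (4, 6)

==> maze.sense(dir: north)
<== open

==> stack.push(x: north)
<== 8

==> maze.move(dir: north)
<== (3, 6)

==> maze.sense(dir: west)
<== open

==> stack.push(x: west)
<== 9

==> maze.move(dir: west)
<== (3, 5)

==> maze.sense(dir: west)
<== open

==> stack.push(x: west)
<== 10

==> maze.move(dir: west)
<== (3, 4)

==> maze.sense(dir: west)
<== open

==> stack.push(x: west)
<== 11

==> maze.move(dir: west)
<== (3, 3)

==> maze.sense(dir: south)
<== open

==> stack.push(x: south)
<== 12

==> maze.move(dir: south)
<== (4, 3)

==> maze.sense(dir: west)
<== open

==> stack.push(x: west)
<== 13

==> maze.move(dir: west)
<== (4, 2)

==> maze.sense(dir: south)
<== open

==> stack.push(x: south)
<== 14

==> maze.move(dir: south)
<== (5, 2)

==> maze.sense(dir: west)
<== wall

==> stack.pop()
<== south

==> maze.move(dir: north)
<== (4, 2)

==> maze.sense(dir: west)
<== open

==> stack.push(x: west)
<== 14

==> maze.move(dir: west)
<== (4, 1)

==> maze.sense(dir: west)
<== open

==> stack.push(x: west)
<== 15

==> maze.move(dir: west)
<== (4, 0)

==> maze.sense(dir: south)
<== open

==> stack.push(x: south)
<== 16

==> maze.move(dir: south)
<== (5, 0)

==> maze.sense(dir: south)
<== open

==> stack.push(x: south)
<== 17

==> maze.move(dir: south)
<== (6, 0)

==> maze.sense(dir: south)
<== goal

==> maze.move(dir: south)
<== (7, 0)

Answer: (7, 0)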